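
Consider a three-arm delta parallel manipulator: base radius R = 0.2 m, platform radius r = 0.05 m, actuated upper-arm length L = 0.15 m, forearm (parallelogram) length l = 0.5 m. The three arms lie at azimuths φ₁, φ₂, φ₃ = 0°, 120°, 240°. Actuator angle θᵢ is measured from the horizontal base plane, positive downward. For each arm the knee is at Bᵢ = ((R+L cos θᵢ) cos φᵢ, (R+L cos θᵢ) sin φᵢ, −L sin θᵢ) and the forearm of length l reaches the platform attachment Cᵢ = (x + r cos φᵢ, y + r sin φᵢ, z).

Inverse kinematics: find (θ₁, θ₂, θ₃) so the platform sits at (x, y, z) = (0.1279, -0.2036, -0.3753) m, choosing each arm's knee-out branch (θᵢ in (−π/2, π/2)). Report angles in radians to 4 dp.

θ₁ = -0.3488, θ₂ = 1.2216, θ₃ = -0.2619

arm 1 (φ=0.0°): x'=0.1279, y'=-0.2036
  A=0.0221, B=-0.3753, C=(l²−L²−A²−y'²−z²)/(2L)=0.1490
  √(A²+B²)=0.3760;  θ1 = -1.5120+1.1632 ≈ -0.3488
arm 2 (φ=120.0°): x'=-0.2403, y'=-0.0090
  e−x'=0.3903;  (l²−L²−(e−x')²−y'²−z²)/2L = -0.2191
  γ=atan2(-0.3753,0.3903)=-0.7658;  ψ=arccos(-0.4047)=1.9875;  θ2=γ+ψ≈1.2216
φ3=240.0° → target in arm frame (0.1124, 0.2126)
  e−x'=0.0376;  (l²−L²−(e−x')²−y'²−z²)/2L = 0.1335
  γ=atan2(-0.3753,0.0376)=-1.4709;  ψ=arccos(0.3539)=1.2090;  θ3=γ+ψ≈-0.2619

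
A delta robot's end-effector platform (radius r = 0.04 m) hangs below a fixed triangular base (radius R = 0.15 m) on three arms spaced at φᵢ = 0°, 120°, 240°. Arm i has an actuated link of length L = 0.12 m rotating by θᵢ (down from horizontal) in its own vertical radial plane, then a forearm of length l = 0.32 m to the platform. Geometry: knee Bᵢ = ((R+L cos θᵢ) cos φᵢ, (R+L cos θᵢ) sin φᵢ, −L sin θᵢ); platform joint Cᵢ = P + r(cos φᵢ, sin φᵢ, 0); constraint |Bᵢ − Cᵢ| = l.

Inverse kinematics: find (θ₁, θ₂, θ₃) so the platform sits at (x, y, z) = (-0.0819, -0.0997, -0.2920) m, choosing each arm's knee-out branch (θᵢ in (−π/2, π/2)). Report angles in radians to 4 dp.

rotate P by −φ1: (-0.0819, -0.0997, -0.2920)
  e−x'=0.1919;  (l²−L²−(e−x')²−y'²−z²)/2L = -0.1835
  √(A²+B²)=0.3494;  θ1 = -0.9894+2.1236 ≈ 1.1342
rotate P by −φ2: (-0.0454, 0.1208, -0.2920)
  A=0.1554, B=-0.2920, C=(l²−L²−A²−y'²−z²)/(2L)=-0.1500
  √(A²+B²)=0.3308;  θ2 = -1.0817+2.0414 ≈ 0.9597
rotate P by −φ3: (0.1273, -0.0211, -0.2920)
  A=-0.0173, B=-0.2920, C=(l²−L²−A²−y'²−z²)/(2L)=0.0083
  θ3 = atan2(B,A) + arccos(C/0.2925) = -0.0875

θ₁ = 1.1342, θ₂ = 0.9597, θ₃ = -0.0875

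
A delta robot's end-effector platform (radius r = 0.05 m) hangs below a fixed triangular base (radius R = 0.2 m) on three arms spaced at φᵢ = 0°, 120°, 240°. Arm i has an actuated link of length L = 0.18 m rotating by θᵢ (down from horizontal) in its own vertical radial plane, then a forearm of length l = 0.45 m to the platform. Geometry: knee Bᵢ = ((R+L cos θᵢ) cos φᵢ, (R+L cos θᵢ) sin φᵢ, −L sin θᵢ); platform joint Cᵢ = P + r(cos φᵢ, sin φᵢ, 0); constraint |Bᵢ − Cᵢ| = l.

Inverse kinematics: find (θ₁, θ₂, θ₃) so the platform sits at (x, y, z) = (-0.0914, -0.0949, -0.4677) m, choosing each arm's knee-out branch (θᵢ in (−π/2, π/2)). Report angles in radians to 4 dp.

φ1=0.0° → target in arm frame (-0.0914, -0.0949)
  e−x'=0.2414;  (l²−L²−(e−x')²−y'²−z²)/2L = -0.3220
  √(A²+B²)=0.5263;  θ1 = -1.0943+2.2291 ≈ 1.1348
arm 2 (φ=120.0°): x'=-0.0365, y'=0.1266
  A cos θ + B sin θ = C:  0.1865·cos θ + -0.4677·sin θ = -0.2762
  γ=atan2(-0.4677,0.1865)=-1.1914;  ψ=arccos(-0.5486)=2.1515;  θ2=γ+ψ≈0.9602
φ3=240.0° → target in arm frame (0.1279, -0.0317)
  e−x'=0.0221;  (l²−L²−(e−x')²−y'²−z²)/2L = -0.1393
  √(A²+B²)=0.4682;  θ3 = -1.5235+1.8728 ≈ 0.3493

θ₁ = 1.1348, θ₂ = 0.9602, θ₃ = 0.3493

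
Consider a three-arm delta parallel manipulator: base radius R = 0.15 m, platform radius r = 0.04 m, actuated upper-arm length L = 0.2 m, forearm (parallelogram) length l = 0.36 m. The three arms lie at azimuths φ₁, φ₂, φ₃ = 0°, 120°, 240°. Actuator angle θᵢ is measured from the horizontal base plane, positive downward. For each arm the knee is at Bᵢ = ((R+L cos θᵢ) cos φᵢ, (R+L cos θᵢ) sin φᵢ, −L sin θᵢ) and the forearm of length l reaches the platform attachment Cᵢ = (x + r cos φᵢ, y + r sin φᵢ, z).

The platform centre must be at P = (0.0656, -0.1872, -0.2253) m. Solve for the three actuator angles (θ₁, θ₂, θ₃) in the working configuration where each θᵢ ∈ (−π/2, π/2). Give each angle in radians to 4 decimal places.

φ1=0.0° → target in arm frame (0.0656, -0.1872)
  A cos θ + B sin θ = C:  0.0444·cos θ + -0.2253·sin θ = 0.0046
  θ1 = atan2(B,A) + arccos(C/0.2296) = 0.1747
arm 2 (φ=120.0°): x'=-0.1949, y'=0.0368
  A=0.3049, B=-0.2253, C=(l²−L²−A²−y'²−z²)/(2L)=-0.1387
  θ2 = atan2(B,A) + arccos(C/0.3791) = 1.3091
φ3=240.0° → target in arm frame (0.1293, 0.1504)
  A cos θ + B sin θ = C:  -0.0193·cos θ + -0.2253·sin θ = 0.0396
  √(A²+B²)=0.2261;  θ3 = -1.6563+1.3947 ≈ -0.2616

θ₁ = 0.1747, θ₂ = 1.3091, θ₃ = -0.2616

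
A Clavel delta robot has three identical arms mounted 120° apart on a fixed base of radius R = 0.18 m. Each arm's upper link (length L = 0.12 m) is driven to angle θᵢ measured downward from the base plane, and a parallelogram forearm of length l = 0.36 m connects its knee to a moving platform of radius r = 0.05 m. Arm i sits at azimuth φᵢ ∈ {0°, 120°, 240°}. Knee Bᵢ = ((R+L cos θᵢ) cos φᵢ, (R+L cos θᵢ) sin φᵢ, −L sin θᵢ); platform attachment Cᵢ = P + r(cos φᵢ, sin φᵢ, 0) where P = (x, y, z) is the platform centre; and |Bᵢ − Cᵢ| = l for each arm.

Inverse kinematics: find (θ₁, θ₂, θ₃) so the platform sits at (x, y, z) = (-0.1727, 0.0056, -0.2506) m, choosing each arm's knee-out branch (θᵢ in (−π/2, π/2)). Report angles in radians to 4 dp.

φ1=0.0° → target in arm frame (-0.1727, 0.0056)
  A=0.3027, B=-0.2506, C=(l²−L²−A²−y'²−z²)/(2L)=-0.1636
  θ1 = atan2(B,A) + arccos(C/0.3930) = 1.3086
φ2=120.0° → target in arm frame (0.0912, 0.1468)
  A cos θ + B sin θ = C:  0.0388·cos θ + -0.2506·sin θ = 0.1223
  √(A²+B²)=0.2536;  θ2 = -1.4172+1.0675 ≈ -0.3497
arm 3 (φ=240.0°): x'=0.0815, y'=-0.1524
  A cos θ + B sin θ = C:  0.0485·cos θ + -0.2506·sin θ = 0.1118
  γ=atan2(-0.2506,0.0485)=-1.3796;  ψ=arccos(0.4380)=1.1174;  θ3=γ+ψ≈-0.2622

θ₁ = 1.3086, θ₂ = -0.3497, θ₃ = -0.2622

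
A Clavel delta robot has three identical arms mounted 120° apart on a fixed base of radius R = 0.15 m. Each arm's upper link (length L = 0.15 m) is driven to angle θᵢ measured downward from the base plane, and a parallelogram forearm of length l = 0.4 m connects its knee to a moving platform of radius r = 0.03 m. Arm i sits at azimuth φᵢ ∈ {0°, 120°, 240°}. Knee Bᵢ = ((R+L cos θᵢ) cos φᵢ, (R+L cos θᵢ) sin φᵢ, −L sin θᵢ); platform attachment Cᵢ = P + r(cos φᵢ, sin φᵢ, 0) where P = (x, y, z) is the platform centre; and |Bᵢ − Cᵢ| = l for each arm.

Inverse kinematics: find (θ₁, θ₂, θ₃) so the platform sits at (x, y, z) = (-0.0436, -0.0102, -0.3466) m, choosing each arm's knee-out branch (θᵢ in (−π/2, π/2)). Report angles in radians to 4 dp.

θ₁ = 0.5237, θ₂ = 0.2621, θ₃ = 0.1748

arm 1 (φ=0.0°): x'=-0.0436, y'=-0.0102
  A cos θ + B sin θ = C:  0.1636·cos θ + -0.3466·sin θ = -0.0317
  √(A²+B²)=0.3833;  θ1 = -1.1298+1.6535 ≈ 0.5237
rotate P by −φ2: (0.0130, 0.0429, -0.3466)
  e−x'=0.1070;  (l²−L²−(e−x')²−y'²−z²)/2L = 0.0136
  γ=atan2(-0.3466,0.1070)=-1.2713;  ψ=arccos(0.0374)=1.5333;  θ2=γ+ψ≈0.2621
φ3=240.0° → target in arm frame (0.0306, -0.0327)
  e−x'=0.0894;  (l²−L²−(e−x')²−y'²−z²)/2L = 0.0277
  γ=atan2(-0.3466,0.0894)=-1.3185;  ψ=arccos(0.0774)=1.4933;  θ3=γ+ψ≈0.1748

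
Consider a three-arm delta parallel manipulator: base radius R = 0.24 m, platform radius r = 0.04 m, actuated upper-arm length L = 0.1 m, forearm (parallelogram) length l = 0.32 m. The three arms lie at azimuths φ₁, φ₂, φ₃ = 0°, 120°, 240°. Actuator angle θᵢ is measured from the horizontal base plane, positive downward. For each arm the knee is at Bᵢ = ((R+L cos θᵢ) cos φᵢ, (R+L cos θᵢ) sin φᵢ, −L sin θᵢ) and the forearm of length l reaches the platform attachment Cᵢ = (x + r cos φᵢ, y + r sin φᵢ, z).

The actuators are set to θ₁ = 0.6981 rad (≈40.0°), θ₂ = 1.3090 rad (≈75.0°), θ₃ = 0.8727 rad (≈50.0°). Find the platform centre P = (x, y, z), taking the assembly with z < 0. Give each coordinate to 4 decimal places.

arm 1 at φ=0.0°: (R−r)+L cos θ1 = 0.2766;  centre 1 = (0.2766, 0.0000, -0.0643)
centre 2 = (0.2259·cos120.0°, 0.2259·sin120.0°, -0.0966) = (-0.1129, 0.1956, -0.0966)
arm 3 at φ=240.0°: (R−r)+L cos θ3 = 0.2643;  centre 3 = (-0.1321, -0.2289, -0.0766)
|centre ₂|²−|centre ₁|² = -0.0203;  |centre ₃|²−|centre ₁|² = -0.0049
[-0.7791 0.3912 -0.0646]·P = -0.0203;  [-0.8175 -0.4577 -0.0247]·P = -0.0049
Cramer: x(z) = 0.0166-0.0580z;  y(z) = -0.0188+0.0497z
sphere 1 gives Az²+Bz+C=0 with A=1.0058, B=0.1568, C=-0.0303;  B²−4AC=0.1465;  roots -0.2682, 0.1123;  negative root z = -0.2682
x = 0.0321, y = -0.0322

(0.0321, -0.0322, -0.2682)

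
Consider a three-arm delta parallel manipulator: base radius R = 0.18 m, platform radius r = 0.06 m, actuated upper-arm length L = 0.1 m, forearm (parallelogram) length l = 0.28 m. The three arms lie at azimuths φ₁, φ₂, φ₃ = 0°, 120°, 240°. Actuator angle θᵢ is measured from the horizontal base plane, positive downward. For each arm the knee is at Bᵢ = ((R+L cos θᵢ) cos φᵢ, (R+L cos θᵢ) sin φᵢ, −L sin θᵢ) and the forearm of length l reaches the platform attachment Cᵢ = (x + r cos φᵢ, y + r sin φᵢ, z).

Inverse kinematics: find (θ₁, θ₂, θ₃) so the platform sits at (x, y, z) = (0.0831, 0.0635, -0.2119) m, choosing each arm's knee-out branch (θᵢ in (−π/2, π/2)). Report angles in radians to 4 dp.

θ₁ = -0.2620, θ₂ = 0.4367, θ₃ = 1.2217

φ1=0.0° → target in arm frame (0.0831, 0.0635)
  A=0.0369, B=-0.2119, C=(l²−L²−A²−y'²−z²)/(2L)=0.0905
  γ=atan2(-0.2119,0.0369)=-1.3984;  ψ=arccos(0.4209)=1.1364;  θ1=γ+ψ≈-0.2620
φ2=120.0° → target in arm frame (0.0134, -0.1037)
  A=0.1066, B=-0.2119, C=(l²−L²−A²−y'²−z²)/(2L)=0.0069
  √(A²+B²)=0.2372;  θ2 = -1.1049+1.5416 ≈ 0.4367
φ3=240.0° → target in arm frame (-0.0965, 0.0402)
  A cos θ + B sin θ = C:  0.2165·cos θ + -0.2119·sin θ = -0.1250
  θ3 = atan2(B,A) + arccos(C/0.3030) = 1.2217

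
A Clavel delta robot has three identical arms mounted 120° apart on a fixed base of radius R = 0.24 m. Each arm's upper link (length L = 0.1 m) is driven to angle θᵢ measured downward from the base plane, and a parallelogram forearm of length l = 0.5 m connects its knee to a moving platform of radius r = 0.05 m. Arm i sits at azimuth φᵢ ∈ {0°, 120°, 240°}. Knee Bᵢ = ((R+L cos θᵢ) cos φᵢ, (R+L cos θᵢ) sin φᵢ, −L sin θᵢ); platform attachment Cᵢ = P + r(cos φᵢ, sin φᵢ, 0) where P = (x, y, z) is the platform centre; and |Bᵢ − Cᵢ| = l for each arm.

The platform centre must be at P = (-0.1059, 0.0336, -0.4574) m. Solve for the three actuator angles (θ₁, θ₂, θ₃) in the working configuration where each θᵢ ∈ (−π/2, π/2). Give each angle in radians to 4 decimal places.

rotate P by −φ1: (-0.1059, 0.0336, -0.4574)
  A=0.2959, B=-0.4574, C=(l²−L²−A²−y'²−z²)/(2L)=-0.2895
  γ=atan2(-0.4574,0.2959)=-0.9966;  ψ=arccos(-0.5314)=2.1311;  θ1=γ+ψ≈1.1345
φ2=120.0° → target in arm frame (0.0820, 0.0749)
  A=0.1080, B=-0.4574, C=(l²−L²−A²−y'²−z²)/(2L)=0.0676
  γ=atan2(-0.4574,0.1080)=-1.3390;  ψ=arccos(0.1438)=1.4265;  θ2=γ+ψ≈0.0874
arm 3 (φ=240.0°): x'=0.0239, y'=-0.1085
  A cos θ + B sin θ = C:  0.1661·cos θ + -0.4574·sin θ = -0.0430
  θ3 = atan2(B,A) + arccos(C/0.4866) = 0.4368

θ₁ = 1.1345, θ₂ = 0.0874, θ₃ = 0.4368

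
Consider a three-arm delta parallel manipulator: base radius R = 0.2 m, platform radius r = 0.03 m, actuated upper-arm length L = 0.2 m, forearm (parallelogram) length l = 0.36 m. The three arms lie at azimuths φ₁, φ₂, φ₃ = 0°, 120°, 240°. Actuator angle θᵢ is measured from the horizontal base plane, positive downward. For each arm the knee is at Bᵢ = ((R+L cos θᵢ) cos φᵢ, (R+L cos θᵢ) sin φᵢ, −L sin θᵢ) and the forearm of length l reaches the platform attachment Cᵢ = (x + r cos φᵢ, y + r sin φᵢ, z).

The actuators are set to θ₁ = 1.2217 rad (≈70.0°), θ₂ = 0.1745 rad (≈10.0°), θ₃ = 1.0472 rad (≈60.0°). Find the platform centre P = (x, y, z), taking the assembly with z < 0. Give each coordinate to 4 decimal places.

O1 = (0.2384·cos0.0°, 0.2384·sin0.0°, -0.1879) = (0.2384, 0.0000, -0.1879)
O2 = (0.3670·cos120.0°, 0.3670·sin120.0°, -0.0347) = (-0.1835, 0.3178, -0.0347)
O3 = (0.2700·cos240.0°, 0.2700·sin240.0°, -0.1732) = (-0.1350, -0.2338, -0.1732)
eliminate P² terms by subtracting sphere 1 from 2 and 3
linear system: -0.8438x+0.6356y = 0.0437−0.3064z; -0.7468x+-0.4677y = 0.0107−0.0295z
Cramer: x(z) = -0.0314+0.1864z;  y(z) = 0.0271-0.2347z
sphere 1 gives Az²+Bz+C=0 with A=1.0898, B=0.2626, C=-0.0208;  B²−4AC=0.1595;  roots -0.3037, 0.0627;  negative root z = -0.3037
x = -0.0880, y = 0.0984

(-0.0880, 0.0984, -0.3037)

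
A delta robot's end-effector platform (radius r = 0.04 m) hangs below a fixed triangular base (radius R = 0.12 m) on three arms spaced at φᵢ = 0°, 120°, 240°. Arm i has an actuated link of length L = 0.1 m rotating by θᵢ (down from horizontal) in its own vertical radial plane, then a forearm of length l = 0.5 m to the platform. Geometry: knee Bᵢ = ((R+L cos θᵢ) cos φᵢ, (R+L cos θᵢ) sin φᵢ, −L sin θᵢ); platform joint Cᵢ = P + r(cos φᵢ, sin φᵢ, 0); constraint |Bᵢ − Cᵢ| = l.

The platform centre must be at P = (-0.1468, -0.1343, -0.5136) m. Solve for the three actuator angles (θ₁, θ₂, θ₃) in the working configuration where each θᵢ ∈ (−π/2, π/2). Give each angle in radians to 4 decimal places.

θ₁ = 1.3959, θ₂ = 1.0468, θ₃ = 0.1743

φ1=0.0° → target in arm frame (-0.1468, -0.1343)
  A=0.2268, B=-0.5136, C=(l²−L²−A²−y'²−z²)/(2L)=-0.4663
  √(A²+B²)=0.5614;  θ1 = -1.1550+2.5509 ≈ 1.3959
rotate P by −φ2: (-0.0429, 0.1943, -0.5136)
  A cos θ + B sin θ = C:  0.1229·cos θ + -0.5136·sin θ = -0.3832
  γ=atan2(-0.5136,0.1229)=-1.3359;  ψ=arccos(-0.7256)=2.3827;  θ2=γ+ψ≈1.0468
arm 3 (φ=240.0°): x'=0.1897, y'=-0.0600
  A cos θ + B sin θ = C:  -0.1097·cos θ + -0.5136·sin θ = -0.1971
  θ3 = atan2(B,A) + arccos(C/0.5252) = 0.1743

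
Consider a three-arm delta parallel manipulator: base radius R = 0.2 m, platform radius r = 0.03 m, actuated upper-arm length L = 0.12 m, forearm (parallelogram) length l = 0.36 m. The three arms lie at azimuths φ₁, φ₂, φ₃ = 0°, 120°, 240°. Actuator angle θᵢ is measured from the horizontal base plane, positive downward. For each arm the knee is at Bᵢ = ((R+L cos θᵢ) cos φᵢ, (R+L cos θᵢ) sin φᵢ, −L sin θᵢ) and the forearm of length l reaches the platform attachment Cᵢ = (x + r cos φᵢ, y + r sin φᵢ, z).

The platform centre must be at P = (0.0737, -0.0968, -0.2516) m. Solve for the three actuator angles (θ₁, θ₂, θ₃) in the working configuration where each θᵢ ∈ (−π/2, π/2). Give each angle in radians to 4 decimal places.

rotate P by −φ1: (0.0737, -0.0968, -0.2516)
  A=0.0963, B=-0.2516, C=(l²−L²−A²−y'²−z²)/(2L)=0.1386
  γ=atan2(-0.2516,0.0963)=-1.2052;  ψ=arccos(0.5143)=1.0306;  θ1=γ+ψ≈-0.1747
arm 2 (φ=120.0°): x'=-0.1207, y'=-0.0154
  e−x'=0.2907;  (l²−L²−(e−x')²−y'²−z²)/2L = -0.1368
  θ2 = atan2(B,A) + arccos(C/0.3844) = 1.2212
arm 3 (φ=240.0°): x'=0.0470, y'=0.1122
  A cos θ + B sin θ = C:  0.1230·cos θ + -0.2516·sin θ = 0.1007
  γ=atan2(-0.2516,0.1230)=-1.1160;  ψ=arccos(0.3596)=1.2030;  θ3=γ+ψ≈0.0870

θ₁ = -0.1747, θ₂ = 1.2212, θ₃ = 0.0870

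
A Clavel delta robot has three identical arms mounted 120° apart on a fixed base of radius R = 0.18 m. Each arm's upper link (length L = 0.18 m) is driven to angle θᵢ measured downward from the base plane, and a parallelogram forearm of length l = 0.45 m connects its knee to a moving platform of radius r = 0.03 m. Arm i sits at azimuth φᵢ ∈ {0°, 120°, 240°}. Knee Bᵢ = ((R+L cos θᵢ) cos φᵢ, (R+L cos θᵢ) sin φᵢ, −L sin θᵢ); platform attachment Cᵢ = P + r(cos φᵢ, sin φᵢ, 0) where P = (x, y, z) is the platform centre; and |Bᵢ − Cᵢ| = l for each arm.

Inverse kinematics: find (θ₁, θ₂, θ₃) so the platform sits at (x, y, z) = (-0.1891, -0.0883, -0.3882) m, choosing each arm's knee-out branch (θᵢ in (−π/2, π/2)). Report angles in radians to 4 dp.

θ₁ = 1.3089, θ₂ = 0.6107, θ₃ = -0.0873

φ1=0.0° → target in arm frame (-0.1891, -0.0883)
  A cos θ + B sin θ = C:  0.3391·cos θ + -0.3882·sin θ = -0.2872
  θ1 = atan2(B,A) + arccos(C/0.5154) = 1.3089
rotate P by −φ2: (0.0181, 0.2079, -0.3882)
  A=0.1319, B=-0.3882, C=(l²−L²−A²−y'²−z²)/(2L)=-0.1145
  √(A²+B²)=0.4100;  θ2 = -1.2432+1.8539 ≈ 0.6107
rotate P by −φ3: (0.1710, -0.1196, -0.3882)
  e−x'=-0.0210;  (l²−L²−(e−x')²−y'²−z²)/2L = 0.0129
  γ=atan2(-0.3882,-0.0210)=-1.6249;  ψ=arccos(0.0332)=1.5376;  θ3=γ+ψ≈-0.0873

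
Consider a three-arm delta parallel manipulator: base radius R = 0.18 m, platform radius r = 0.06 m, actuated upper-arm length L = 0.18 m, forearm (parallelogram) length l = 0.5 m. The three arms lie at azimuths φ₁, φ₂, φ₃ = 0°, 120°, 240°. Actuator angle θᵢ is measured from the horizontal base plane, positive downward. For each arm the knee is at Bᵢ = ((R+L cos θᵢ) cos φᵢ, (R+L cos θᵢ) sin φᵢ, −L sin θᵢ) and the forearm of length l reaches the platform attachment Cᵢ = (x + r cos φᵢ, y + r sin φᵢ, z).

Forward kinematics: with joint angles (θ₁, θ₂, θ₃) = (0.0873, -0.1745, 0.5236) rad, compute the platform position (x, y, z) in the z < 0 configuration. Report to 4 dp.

(0.0185, 0.1070, -0.4153)

arm 1 at φ=0.0°: e+L cos θ1 = 0.2993;  S1 = (0.2993, 0.0000, -0.0157)
φ2=120.0°: virtual centre (-0.1486, 0.2574, 0.0313), radius l
S3 = (0.2759·cos240.0°, 0.2759·sin240.0°, -0.0900) = (-0.1379, -0.2389, -0.0900)
subtract pairs → two planes through P
[-0.8959 0.5149 0.0939]·P = -0.0005;  [-0.8745 -0.4778 -0.1486]·P = -0.0056
Cramer: x(z) = 0.0036-0.0360z;  y(z) = 0.0052-0.2451z
sphere 1 gives Az²+Bz+C=0 with A=1.0614, B=0.0501, C=-0.1623;  B²−4AC=0.6914;  roots -0.4153, 0.3681;  negative root z = -0.4153
x = 0.0185, y = 0.1070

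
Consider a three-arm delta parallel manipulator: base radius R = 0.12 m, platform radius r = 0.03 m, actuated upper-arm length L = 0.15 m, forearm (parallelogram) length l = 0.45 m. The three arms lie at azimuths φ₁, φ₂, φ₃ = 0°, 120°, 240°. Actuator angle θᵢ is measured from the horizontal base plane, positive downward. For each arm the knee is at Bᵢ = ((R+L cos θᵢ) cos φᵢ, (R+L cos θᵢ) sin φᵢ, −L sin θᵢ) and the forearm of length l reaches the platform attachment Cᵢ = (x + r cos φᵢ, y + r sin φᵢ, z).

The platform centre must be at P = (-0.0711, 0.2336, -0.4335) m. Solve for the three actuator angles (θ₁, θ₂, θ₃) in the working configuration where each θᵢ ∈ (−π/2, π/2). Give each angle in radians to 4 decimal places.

θ₁ = 1.0470, θ₂ = -0.0874, θ₃ = 1.3088

rotate P by −φ1: (-0.0711, 0.2336, -0.4335)
  e−x'=0.1611;  (l²−L²−(e−x')²−y'²−z²)/2L = -0.2948
  γ=atan2(-0.4335,0.1611)=-1.2150;  ψ=arccos(-0.6375)=2.2620;  θ1=γ+ψ≈1.0470
arm 2 (φ=120.0°): x'=0.2379, y'=-0.0552
  e−x'=-0.1479;  (l²−L²−(e−x')²−y'²−z²)/2L = -0.1094
  γ=atan2(-0.4335,-0.1479)=-1.8995;  ψ=arccos(-0.2389)=1.8121;  θ2=γ+ψ≈-0.0874
φ3=240.0° → target in arm frame (-0.1668, -0.1784)
  A cos θ + B sin θ = C:  0.2568·cos θ + -0.4335·sin θ = -0.3522
  θ3 = atan2(B,A) + arccos(C/0.5038) = 1.3088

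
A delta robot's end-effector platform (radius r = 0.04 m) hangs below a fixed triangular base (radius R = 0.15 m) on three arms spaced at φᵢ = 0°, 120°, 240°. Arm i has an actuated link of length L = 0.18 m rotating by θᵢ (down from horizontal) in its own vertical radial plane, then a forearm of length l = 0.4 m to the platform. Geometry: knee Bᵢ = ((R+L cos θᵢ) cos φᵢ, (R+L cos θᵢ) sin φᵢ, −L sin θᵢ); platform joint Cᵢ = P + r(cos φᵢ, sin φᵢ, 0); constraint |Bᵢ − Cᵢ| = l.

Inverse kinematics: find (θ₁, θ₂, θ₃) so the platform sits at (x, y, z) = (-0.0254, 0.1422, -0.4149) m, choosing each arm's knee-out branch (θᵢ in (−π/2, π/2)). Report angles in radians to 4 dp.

arm 1 (φ=0.0°): x'=-0.0254, y'=0.1422
  A cos θ + B sin θ = C:  0.1354·cos θ + -0.4149·sin θ = -0.2308
  √(A²+B²)=0.4364;  θ1 = -1.2553+2.1281 ≈ 0.8727
arm 2 (φ=120.0°): x'=0.1358, y'=-0.0491
  A=-0.0258, B=-0.4149, C=(l²−L²−A²−y'²−z²)/(2L)=-0.1323
  θ2 = atan2(B,A) + arccos(C/0.4157) = 0.2616
arm 3 (φ=240.0°): x'=-0.1104, y'=-0.0931
  e−x'=0.2204;  (l²−L²−(e−x')²−y'²−z²)/2L = -0.2828
  γ=atan2(-0.4149,0.2204)=-1.0824;  ψ=arccos(-0.6019)=2.2167;  θ3=γ+ψ≈1.1343

θ₁ = 0.8727, θ₂ = 0.2616, θ₃ = 1.1343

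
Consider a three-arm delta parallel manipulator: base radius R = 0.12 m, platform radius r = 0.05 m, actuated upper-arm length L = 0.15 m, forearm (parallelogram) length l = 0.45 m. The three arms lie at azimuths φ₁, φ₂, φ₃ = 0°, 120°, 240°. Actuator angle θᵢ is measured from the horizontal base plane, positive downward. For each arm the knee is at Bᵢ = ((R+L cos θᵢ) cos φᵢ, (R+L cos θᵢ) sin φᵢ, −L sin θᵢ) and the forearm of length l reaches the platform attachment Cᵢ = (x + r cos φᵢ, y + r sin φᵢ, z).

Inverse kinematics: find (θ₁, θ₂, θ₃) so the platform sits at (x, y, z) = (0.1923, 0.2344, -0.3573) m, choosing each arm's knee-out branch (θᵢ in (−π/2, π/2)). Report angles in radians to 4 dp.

arm 1 (φ=0.0°): x'=0.1923, y'=0.2344
  A=-0.1223, B=-0.3573, C=(l²−L²−A²−y'²−z²)/(2L)=-0.0585
  γ=atan2(-0.3573,-0.1223)=-1.9006;  ψ=arccos(-0.1550)=1.7265;  θ1=γ+ψ≈-0.1741
φ2=120.0° → target in arm frame (0.1068, -0.2837)
  e−x'=-0.0368;  (l²−L²−(e−x')²−y'²−z²)/2L = -0.0984
  θ2 = atan2(B,A) + arccos(C/0.3592) = 0.1748
φ3=240.0° → target in arm frame (-0.2991, 0.0493)
  A cos θ + B sin θ = C:  0.3691·cos θ + -0.3573·sin θ = -0.2879
  √(A²+B²)=0.5137;  θ3 = -0.7691+2.1656 ≈ 1.3965

θ₁ = -0.1741, θ₂ = 0.1748, θ₃ = 1.3965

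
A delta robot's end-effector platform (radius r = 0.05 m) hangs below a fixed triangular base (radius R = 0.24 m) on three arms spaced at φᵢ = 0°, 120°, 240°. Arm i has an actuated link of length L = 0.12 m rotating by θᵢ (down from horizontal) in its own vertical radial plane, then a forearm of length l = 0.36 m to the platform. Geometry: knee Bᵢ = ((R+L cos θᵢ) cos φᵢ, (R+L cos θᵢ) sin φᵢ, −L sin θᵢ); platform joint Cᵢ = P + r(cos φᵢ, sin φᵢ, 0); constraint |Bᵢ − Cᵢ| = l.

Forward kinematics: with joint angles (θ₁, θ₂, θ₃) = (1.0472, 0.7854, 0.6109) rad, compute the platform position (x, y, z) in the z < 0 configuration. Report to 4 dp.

(-0.0373, -0.0152, -0.3203)

centre 1 = (0.2500·cos0.0°, 0.2500·sin0.0°, -0.1039) = (0.2500, 0.0000, -0.1039)
φ2=120.0°: virtual centre (-0.1374, 0.2380, -0.0849), radius l
centre 3 = (0.2883·cos240.0°, 0.2883·sin240.0°, -0.0688) = (-0.1441, -0.2497, -0.0688)
|centre ₂|²−|centre ₁|² = 0.0094;  |centre ₃|²−|centre ₁|² = 0.0146
plane₁₂: -0.7749x+0.4761y+0.0381z = 0.0094
det = 0.7622;  x = -0.0153+0.0688z,  y = -0.0050+0.0319z
into |P−centre ₁|² = l²: 1.0058z² + 0.1710z + -0.0484 = 0;  Δ = 0.2240;  z = -0.3203 or 0.1503 → z<0 root = -0.3203
x = -0.0373, y = -0.0152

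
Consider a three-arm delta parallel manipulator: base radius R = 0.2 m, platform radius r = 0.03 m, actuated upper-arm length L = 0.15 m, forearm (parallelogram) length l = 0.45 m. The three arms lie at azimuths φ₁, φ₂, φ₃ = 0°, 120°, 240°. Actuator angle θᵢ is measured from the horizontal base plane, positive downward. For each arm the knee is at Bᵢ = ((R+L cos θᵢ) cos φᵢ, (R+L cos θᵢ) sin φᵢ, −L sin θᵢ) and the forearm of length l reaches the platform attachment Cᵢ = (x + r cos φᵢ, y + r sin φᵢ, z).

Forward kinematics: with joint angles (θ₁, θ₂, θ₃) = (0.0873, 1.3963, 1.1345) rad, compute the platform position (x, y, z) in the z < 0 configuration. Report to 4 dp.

(0.1752, -0.0397, -0.4375)

O1 = (0.3194·cos0.0°, 0.3194·sin0.0°, -0.0131) = (0.3194, 0.0000, -0.0131)
O2 = (0.1960·cos120.0°, 0.1960·sin120.0°, -0.1477) = (-0.0980, 0.1698, -0.1477)
O3 = (0.2334·cos240.0°, 0.2334·sin240.0°, -0.1359) = (-0.1167, -0.2021, -0.1359)
subtract pairs → two planes through P
linear system: -0.8349x+0.3396y = -0.0420−-0.2693z; -0.8722x+-0.4042y = -0.0293−-0.2457z
det = 0.6337;  x = 0.0424+-0.3035z,  y = -0.0192+0.0469z
sphere 1 gives Az²+Bz+C=0 with A=1.0943, B=0.1925, C=-0.1252;  B²−4AC=0.5852;  roots -0.4375, 0.2616;  negative root z = -0.4375
x = 0.1752, y = -0.0397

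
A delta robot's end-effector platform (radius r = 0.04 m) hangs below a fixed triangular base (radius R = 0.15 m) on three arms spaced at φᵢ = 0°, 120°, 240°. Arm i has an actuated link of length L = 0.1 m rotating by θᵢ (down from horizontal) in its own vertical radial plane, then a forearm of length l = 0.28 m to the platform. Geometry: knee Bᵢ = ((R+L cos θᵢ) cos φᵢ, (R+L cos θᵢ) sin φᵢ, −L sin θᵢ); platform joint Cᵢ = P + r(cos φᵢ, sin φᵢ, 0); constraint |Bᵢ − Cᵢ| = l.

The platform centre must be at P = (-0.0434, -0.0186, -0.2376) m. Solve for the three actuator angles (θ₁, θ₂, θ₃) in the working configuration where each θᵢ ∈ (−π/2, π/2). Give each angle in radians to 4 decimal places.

θ₁ = 0.7858, θ₂ = 0.4362, θ₃ = 0.1752

arm 1 (φ=0.0°): x'=-0.0434, y'=-0.0186
  A=0.1534, B=-0.2376, C=(l²−L²−A²−y'²−z²)/(2L)=-0.0597
  γ=atan2(-0.2376,0.1534)=-0.9975;  ψ=arccos(-0.2109)=1.7833;  θ1=γ+ψ≈0.7858
arm 2 (φ=120.0°): x'=0.0056, y'=0.0469
  A=0.1044, B=-0.2376, C=(l²−L²−A²−y'²−z²)/(2L)=-0.0058
  √(A²+B²)=0.2595;  θ2 = -1.1568+1.5930 ≈ 0.4362
φ3=240.0° → target in arm frame (0.0378, -0.0283)
  A=0.0722, B=-0.2376, C=(l²−L²−A²−y'²−z²)/(2L)=0.0297
  γ=atan2(-0.2376,0.0722)=-1.2758;  ψ=arccos(0.1195)=1.4510;  θ3=γ+ψ≈0.1752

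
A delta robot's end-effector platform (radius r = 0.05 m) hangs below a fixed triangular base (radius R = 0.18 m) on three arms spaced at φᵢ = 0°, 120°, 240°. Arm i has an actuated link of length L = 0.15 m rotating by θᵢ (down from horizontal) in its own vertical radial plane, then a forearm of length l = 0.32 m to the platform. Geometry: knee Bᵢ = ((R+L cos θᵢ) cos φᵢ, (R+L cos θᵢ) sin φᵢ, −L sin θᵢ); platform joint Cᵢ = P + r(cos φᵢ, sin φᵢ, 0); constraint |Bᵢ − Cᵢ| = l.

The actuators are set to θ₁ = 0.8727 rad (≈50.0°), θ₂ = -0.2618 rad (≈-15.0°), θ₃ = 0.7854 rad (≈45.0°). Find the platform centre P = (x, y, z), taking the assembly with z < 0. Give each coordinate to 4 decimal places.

(-0.0597, 0.0844, -0.2309)

arm 1 at φ=0.0°: e+L cos θ1 = 0.2264;  O1 = (0.2264, 0.0000, -0.1149)
O2 = (0.2749·cos120.0°, 0.2749·sin120.0°, 0.0388) = (-0.1374, 0.2381, 0.0388)
φ3=240.0°: virtual centre (-0.1180, -0.2044, -0.1061), radius l
|O₂|²−|O₁|² = 0.0126;  |O₃|²−|O₁|² = 0.0025
plane₁₂: -0.7277x+0.4761y+0.3075z = 0.0126
Cramer: x(z) = -0.0101+0.2144z;  y(z) = 0.0110-0.3180z
into |P−O₁|² = l²: 1.1471z² + 0.1214z + -0.0331 = 0;  Δ = 0.1667;  z = -0.2309 or 0.1250 → z<0 root = -0.2309
x = -0.0597, y = 0.0844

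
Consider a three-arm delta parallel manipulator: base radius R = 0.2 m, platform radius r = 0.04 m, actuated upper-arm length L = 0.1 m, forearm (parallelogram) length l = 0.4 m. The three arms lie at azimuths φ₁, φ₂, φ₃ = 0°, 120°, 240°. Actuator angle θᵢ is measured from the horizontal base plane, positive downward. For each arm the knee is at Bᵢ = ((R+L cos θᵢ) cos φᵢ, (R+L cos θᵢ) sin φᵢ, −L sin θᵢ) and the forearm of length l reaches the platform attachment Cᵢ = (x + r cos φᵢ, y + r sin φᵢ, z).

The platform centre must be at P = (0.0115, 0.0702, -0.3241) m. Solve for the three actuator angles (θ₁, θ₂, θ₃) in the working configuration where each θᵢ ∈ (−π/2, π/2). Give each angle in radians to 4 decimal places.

θ₁ = 0.1747, θ₂ = -0.1743, θ₃ = 0.6986

rotate P by −φ1: (0.0115, 0.0702, -0.3241)
  A cos θ + B sin θ = C:  0.1485·cos θ + -0.3241·sin θ = 0.0899
  θ1 = atan2(B,A) + arccos(C/0.3565) = 0.1747
arm 2 (φ=120.0°): x'=0.0550, y'=-0.0451
  A=0.1050, B=-0.3241, C=(l²−L²−A²−y'²−z²)/(2L)=0.1596
  γ=atan2(-0.3241,0.1050)=-1.2576;  ψ=arccos(0.4684)=1.0833;  θ2=γ+ψ≈-0.1743
φ3=240.0° → target in arm frame (-0.0665, -0.0251)
  A cos θ + B sin θ = C:  0.2265·cos θ + -0.3241·sin θ = -0.0350
  √(A²+B²)=0.3954;  θ3 = -0.9607+1.6594 ≈ 0.6986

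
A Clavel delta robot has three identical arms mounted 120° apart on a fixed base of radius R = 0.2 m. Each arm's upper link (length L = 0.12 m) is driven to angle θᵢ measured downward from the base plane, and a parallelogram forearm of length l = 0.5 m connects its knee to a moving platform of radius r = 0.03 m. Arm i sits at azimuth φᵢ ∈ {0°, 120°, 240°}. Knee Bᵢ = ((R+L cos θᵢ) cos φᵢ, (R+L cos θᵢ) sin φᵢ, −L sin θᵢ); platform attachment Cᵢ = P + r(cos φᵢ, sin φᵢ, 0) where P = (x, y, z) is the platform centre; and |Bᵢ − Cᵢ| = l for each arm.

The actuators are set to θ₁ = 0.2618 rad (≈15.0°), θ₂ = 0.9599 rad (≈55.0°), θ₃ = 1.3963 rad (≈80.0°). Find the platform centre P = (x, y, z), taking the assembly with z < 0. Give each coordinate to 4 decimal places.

arm 1 at φ=0.0°: (R−r)+L cos θ1 = 0.2859;  O1 = (0.2859, 0.0000, -0.0311)
O2 = (0.2388·cos120.0°, 0.2388·sin120.0°, -0.0983) = (-0.1194, 0.2068, -0.0983)
arm 3 at φ=240.0°: (R−r)+L cos θ3 = 0.1908;  O3 = (-0.0954, -0.1653, -0.1182)
eliminate P² terms by subtracting sphere 1 from 2 and 3
[-0.8107 0.4137 -0.1345]·P = -0.0160;  [-0.7627 -0.3305 -0.1742]·P = -0.0323
Cramer: x(z) = 0.0320-0.1997z;  y(z) = 0.0240-0.0663z
into |P−O₁|² = l²: 1.0443z² + 0.1604z + -0.1840 = 0;  Δ = 0.7942;  z = -0.5035 or 0.3499 → z<0 root = -0.5035
x = 0.1325, y = 0.0574

(0.1325, 0.0574, -0.5035)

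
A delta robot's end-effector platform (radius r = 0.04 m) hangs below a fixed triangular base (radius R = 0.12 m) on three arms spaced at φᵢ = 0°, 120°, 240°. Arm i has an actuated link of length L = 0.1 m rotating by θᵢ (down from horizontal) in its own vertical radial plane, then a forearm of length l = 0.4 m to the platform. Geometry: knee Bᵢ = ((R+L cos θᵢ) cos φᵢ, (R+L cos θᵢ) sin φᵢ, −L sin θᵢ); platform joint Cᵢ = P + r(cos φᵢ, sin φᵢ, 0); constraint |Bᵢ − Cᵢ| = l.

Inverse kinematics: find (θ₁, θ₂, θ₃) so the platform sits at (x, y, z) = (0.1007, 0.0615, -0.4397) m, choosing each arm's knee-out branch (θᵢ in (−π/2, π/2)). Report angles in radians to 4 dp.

θ₁ = 0.5235, θ₂ = 0.9599, θ₃ = 1.3964

φ1=0.0° → target in arm frame (0.1007, 0.0615)
  e−x'=-0.0207;  (l²−L²−(e−x')²−y'²−z²)/2L = -0.2377
  γ=atan2(-0.4397,-0.0207)=-1.6178;  ψ=arccos(-0.5401)=2.1413;  θ1=γ+ψ≈0.5235
rotate P by −φ2: (0.0029, -0.1180, -0.4397)
  A cos θ + B sin θ = C:  0.0771·cos θ + -0.4397·sin θ = -0.3160
  θ2 = atan2(B,A) + arccos(C/0.4464) = 0.9599
φ3=240.0° → target in arm frame (-0.1036, 0.0565)
  A=0.1836, B=-0.4397, C=(l²−L²−A²−y'²−z²)/(2L)=-0.4012
  θ3 = atan2(B,A) + arccos(C/0.4765) = 1.3964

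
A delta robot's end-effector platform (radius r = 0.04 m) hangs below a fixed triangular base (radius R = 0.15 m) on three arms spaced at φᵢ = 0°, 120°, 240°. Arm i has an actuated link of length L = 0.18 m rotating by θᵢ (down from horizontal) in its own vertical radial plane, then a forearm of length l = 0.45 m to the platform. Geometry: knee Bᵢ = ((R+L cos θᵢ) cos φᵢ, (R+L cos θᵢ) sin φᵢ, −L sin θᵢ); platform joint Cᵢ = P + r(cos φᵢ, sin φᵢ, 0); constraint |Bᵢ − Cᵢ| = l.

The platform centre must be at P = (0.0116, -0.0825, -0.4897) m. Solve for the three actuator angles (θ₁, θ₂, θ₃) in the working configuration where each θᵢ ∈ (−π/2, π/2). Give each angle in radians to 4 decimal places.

θ₁ = 0.6982, θ₂ = 0.9599, θ₃ = 0.5235

rotate P by −φ1: (0.0116, -0.0825, -0.4897)
  A cos θ + B sin θ = C:  0.0984·cos θ + -0.4897·sin θ = -0.2394
  √(A²+B²)=0.4995;  θ1 = -1.3725+2.0707 ≈ 0.6982
rotate P by −φ2: (-0.0772, 0.0312, -0.4897)
  e−x'=0.1872;  (l²−L²−(e−x')²−y'²−z²)/2L = -0.2937
  θ2 = atan2(B,A) + arccos(C/0.5243) = 0.9599
arm 3 (φ=240.0°): x'=0.0656, y'=0.0513
  A=0.0444, B=-0.4897, C=(l²−L²−A²−y'²−z²)/(2L)=-0.2064
  γ=atan2(-0.4897,0.0444)=-1.4805;  ψ=arccos(-0.4198)=2.0040;  θ3=γ+ψ≈0.5235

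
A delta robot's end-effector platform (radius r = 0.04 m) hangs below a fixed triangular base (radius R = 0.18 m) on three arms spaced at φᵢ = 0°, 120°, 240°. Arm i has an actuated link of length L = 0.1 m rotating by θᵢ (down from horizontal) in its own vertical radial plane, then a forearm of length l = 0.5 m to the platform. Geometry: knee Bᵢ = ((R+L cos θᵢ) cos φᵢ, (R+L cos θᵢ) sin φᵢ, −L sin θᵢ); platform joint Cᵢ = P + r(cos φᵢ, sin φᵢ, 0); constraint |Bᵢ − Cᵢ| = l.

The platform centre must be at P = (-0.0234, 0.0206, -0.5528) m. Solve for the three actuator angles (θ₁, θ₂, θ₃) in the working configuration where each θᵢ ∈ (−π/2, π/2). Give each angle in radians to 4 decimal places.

arm 1 (φ=0.0°): x'=-0.0234, y'=0.0206
  A cos θ + B sin θ = C:  0.1634·cos θ + -0.5528·sin θ = -0.4636
  γ=atan2(-0.5528,0.1634)=-1.2834;  ψ=arccos(-0.8042)=2.5051;  θ1=γ+ψ≈1.2217
rotate P by −φ2: (0.0295, 0.0100, -0.5528)
  A=0.1105, B=-0.5528, C=(l²−L²−A²−y'²−z²)/(2L)=-0.3894
  θ2 = atan2(B,A) + arccos(C/0.5637) = 0.9599
φ3=240.0° → target in arm frame (-0.0061, -0.0306)
  e−x'=0.1461;  (l²−L²−(e−x')²−y'²−z²)/2L = -0.4394
  γ=atan2(-0.5528,0.1461)=-1.3123;  ψ=arccos(-0.7685)=2.4472;  θ3=γ+ψ≈1.1349

θ₁ = 1.2217, θ₂ = 0.9599, θ₃ = 1.1349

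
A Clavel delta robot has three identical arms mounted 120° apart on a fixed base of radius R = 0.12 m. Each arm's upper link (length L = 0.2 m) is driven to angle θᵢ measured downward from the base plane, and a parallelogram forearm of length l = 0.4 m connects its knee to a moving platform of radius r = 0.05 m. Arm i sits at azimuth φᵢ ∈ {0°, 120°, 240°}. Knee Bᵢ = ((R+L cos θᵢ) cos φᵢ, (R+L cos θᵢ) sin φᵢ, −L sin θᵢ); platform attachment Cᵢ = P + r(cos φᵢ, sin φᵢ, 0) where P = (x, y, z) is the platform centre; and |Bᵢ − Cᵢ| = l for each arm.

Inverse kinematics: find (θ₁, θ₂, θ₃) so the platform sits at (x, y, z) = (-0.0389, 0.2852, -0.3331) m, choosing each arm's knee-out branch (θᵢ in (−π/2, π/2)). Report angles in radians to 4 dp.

rotate P by −φ1: (-0.0389, 0.2852, -0.3331)
  A=0.1089, B=-0.3331, C=(l²−L²−A²−y'²−z²)/(2L)=-0.2104
  θ1 = atan2(B,A) + arccos(C/0.3504) = 0.9599
arm 2 (φ=120.0°): x'=0.2664, y'=-0.1089
  e−x'=-0.1964;  (l²−L²−(e−x')²−y'²−z²)/2L = -0.1035
  √(A²+B²)=0.3867;  θ2 = -2.1036+1.8418 ≈ -0.2618
arm 3 (φ=240.0°): x'=-0.2275, y'=-0.1763
  A=0.2975, B=-0.3331, C=(l²−L²−A²−y'²−z²)/(2L)=-0.2764
  √(A²+B²)=0.4466;  θ3 = -0.8417+2.2381 ≈ 1.3964

θ₁ = 0.9599, θ₂ = -0.2618, θ₃ = 1.3964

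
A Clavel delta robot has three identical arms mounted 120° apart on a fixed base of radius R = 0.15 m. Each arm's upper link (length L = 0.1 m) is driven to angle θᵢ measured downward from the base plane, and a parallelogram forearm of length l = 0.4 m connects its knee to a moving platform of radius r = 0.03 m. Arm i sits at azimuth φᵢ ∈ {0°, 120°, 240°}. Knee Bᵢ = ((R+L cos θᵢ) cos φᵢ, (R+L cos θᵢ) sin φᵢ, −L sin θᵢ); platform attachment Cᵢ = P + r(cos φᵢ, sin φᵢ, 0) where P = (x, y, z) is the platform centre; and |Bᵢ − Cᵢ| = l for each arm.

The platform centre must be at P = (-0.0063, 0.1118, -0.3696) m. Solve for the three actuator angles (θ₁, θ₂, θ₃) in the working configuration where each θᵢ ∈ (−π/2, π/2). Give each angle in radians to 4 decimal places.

θ₁ = 0.5232, θ₂ = -0.0875, θ₃ = 0.9597

φ1=0.0° → target in arm frame (-0.0063, 0.1118)
  A cos θ + B sin θ = C:  0.1263·cos θ + -0.3696·sin θ = -0.0753
  θ1 = atan2(B,A) + arccos(C/0.3906) = 0.5232
arm 2 (φ=120.0°): x'=0.1000, y'=-0.0504
  A=0.0200, B=-0.3696, C=(l²−L²−A²−y'²−z²)/(2L)=0.0523
  √(A²+B²)=0.3701;  θ2 = -1.5167+1.4292 ≈ -0.0875
φ3=240.0° → target in arm frame (-0.0937, -0.0614)
  e−x'=0.2137;  (l²−L²−(e−x')²−y'²−z²)/2L = -0.1801
  θ3 = atan2(B,A) + arccos(C/0.4269) = 0.9597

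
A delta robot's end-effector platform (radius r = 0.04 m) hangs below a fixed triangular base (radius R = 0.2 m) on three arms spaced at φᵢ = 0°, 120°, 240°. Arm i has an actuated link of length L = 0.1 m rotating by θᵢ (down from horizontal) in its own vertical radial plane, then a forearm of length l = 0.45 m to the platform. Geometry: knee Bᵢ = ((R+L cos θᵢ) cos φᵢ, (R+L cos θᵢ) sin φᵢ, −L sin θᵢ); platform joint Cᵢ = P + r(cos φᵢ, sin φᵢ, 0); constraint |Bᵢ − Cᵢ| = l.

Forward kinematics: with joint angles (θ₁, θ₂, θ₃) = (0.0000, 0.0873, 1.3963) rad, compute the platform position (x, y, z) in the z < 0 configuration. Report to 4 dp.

(0.0882, 0.1375, -0.3926)

O1 = (0.2600·cos0.0°, 0.2600·sin0.0°, 0.0000) = (0.2600, 0.0000, 0.0000)
φ2=120.0°: virtual centre (-0.1298, 0.2248, -0.0087), radius l
O3 = (0.1774·cos240.0°, 0.1774·sin240.0°, -0.0985) = (-0.0887, -0.1536, -0.0985)
subtract pairs → two planes through P
plane₁₂: -0.7796x+0.4497y+-0.0174z = -0.0001
det = 0.5531;  x = 0.0216+-0.1698z,  y = 0.0371+-0.2556z
quadratic in z: (1.0942)z²+(0.0620)z+(-0.1443)=0, √Δ=0.7971 → z ∈ {-0.3926, 0.3359}; z = -0.3926 (taking z<0)
x = 0.0882, y = 0.1375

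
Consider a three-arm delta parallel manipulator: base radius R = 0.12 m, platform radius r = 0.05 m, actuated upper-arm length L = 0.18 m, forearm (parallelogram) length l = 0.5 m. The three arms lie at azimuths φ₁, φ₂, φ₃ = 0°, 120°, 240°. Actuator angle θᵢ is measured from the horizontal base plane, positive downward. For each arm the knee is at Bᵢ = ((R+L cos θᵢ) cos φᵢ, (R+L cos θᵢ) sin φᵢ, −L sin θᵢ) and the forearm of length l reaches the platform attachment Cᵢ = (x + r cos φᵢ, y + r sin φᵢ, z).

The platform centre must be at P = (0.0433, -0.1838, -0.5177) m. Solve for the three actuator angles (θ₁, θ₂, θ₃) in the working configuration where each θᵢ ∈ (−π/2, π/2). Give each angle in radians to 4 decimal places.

θ₁ = 0.5239, θ₂ = 1.0474, θ₃ = 0.2618

rotate P by −φ1: (0.0433, -0.1838, -0.5177)
  A=0.0267, B=-0.5177, C=(l²−L²−A²−y'²−z²)/(2L)=-0.2359
  γ=atan2(-0.5177,0.0267)=-1.5193;  ψ=arccos(-0.4550)=2.0431;  θ1=γ+ψ≈0.5239
arm 2 (φ=120.0°): x'=-0.1808, y'=0.0544
  e−x'=0.2508;  (l²−L²−(e−x')²−y'²−z²)/2L = -0.3230
  θ2 = atan2(B,A) + arccos(C/0.5753) = 1.0474
arm 3 (φ=240.0°): x'=0.1375, y'=0.1294
  A=-0.0675, B=-0.5177, C=(l²−L²−A²−y'²−z²)/(2L)=-0.1992
  γ=atan2(-0.5177,-0.0675)=-1.7005;  ψ=arccos(-0.3816)=1.9623;  θ3=γ+ψ≈0.2618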